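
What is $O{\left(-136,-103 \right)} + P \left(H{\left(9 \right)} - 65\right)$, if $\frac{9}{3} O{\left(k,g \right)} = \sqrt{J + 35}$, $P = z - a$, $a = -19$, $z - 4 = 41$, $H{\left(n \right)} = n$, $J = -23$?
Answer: $-3584 + \frac{2 \sqrt{3}}{3} \approx -3582.8$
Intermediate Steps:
$z = 45$ ($z = 4 + 41 = 45$)
$P = 64$ ($P = 45 - -19 = 45 + 19 = 64$)
$O{\left(k,g \right)} = \frac{2 \sqrt{3}}{3}$ ($O{\left(k,g \right)} = \frac{\sqrt{-23 + 35}}{3} = \frac{\sqrt{12}}{3} = \frac{2 \sqrt{3}}{3}$)
$O{\left(-136,-103 \right)} + P \left(H{\left(9 \right)} - 65\right) = \frac{2 \sqrt{3}}{3} + 64 \left(9 - 65\right) = \frac{2 \sqrt{3}}{3} + 64 \left(-56\right) = \frac{2 \sqrt{3}}{3} - 3584 = -3584 + \frac{2 \sqrt{3}}{3}$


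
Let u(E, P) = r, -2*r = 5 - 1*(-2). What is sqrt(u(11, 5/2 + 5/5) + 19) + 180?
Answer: 180 + sqrt(62)/2 ≈ 183.94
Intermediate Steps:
r = -7/2 (r = -(5 - 1*(-2))/2 = -(5 + 2)/2 = -1/2*7 = -7/2 ≈ -3.5000)
u(E, P) = -7/2
sqrt(u(11, 5/2 + 5/5) + 19) + 180 = sqrt(-7/2 + 19) + 180 = sqrt(31/2) + 180 = sqrt(62)/2 + 180 = 180 + sqrt(62)/2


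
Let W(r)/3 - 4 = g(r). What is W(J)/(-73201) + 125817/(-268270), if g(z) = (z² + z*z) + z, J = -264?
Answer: -121184755137/19637632270 ≈ -6.1710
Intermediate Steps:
g(z) = z + 2*z² (g(z) = (z² + z²) + z = 2*z² + z = z + 2*z²)
W(r) = 12 + 3*r*(1 + 2*r) (W(r) = 12 + 3*(r*(1 + 2*r)) = 12 + 3*r*(1 + 2*r))
W(J)/(-73201) + 125817/(-268270) = (12 + 3*(-264)*(1 + 2*(-264)))/(-73201) + 125817/(-268270) = (12 + 3*(-264)*(1 - 528))*(-1/73201) + 125817*(-1/268270) = (12 + 3*(-264)*(-527))*(-1/73201) - 125817/268270 = (12 + 417384)*(-1/73201) - 125817/268270 = 417396*(-1/73201) - 125817/268270 = -417396/73201 - 125817/268270 = -121184755137/19637632270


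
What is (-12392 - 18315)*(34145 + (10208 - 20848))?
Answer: -721768035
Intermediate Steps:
(-12392 - 18315)*(34145 + (10208 - 20848)) = -30707*(34145 - 10640) = -30707*23505 = -721768035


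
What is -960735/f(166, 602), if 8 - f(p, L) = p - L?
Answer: -320245/148 ≈ -2163.8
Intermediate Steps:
f(p, L) = 8 + L - p (f(p, L) = 8 - (p - L) = 8 + (L - p) = 8 + L - p)
-960735/f(166, 602) = -960735/(8 + 602 - 1*166) = -960735/(8 + 602 - 166) = -960735/444 = -960735*1/444 = -320245/148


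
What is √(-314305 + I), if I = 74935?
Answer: I*√239370 ≈ 489.25*I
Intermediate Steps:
√(-314305 + I) = √(-314305 + 74935) = √(-239370) = I*√239370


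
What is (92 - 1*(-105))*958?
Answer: 188726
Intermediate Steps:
(92 - 1*(-105))*958 = (92 + 105)*958 = 197*958 = 188726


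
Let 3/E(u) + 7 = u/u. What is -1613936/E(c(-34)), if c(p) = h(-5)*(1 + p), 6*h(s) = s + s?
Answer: 3227872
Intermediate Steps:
h(s) = s/3 (h(s) = (s + s)/6 = (2*s)/6 = s/3)
c(p) = -5/3 - 5*p/3 (c(p) = ((⅓)*(-5))*(1 + p) = -5*(1 + p)/3 = -5/3 - 5*p/3)
E(u) = -½ (E(u) = 3/(-7 + u/u) = 3/(-7 + 1) = 3/(-6) = 3*(-⅙) = -½)
-1613936/E(c(-34)) = -1613936/(-½) = -1613936*(-2) = 3227872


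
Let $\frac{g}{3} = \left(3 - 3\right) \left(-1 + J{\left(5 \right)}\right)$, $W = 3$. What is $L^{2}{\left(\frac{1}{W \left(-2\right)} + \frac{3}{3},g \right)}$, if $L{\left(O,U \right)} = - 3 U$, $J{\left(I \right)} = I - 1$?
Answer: $0$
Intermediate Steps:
$J{\left(I \right)} = -1 + I$
$g = 0$ ($g = 3 \left(3 - 3\right) \left(-1 + \left(-1 + 5\right)\right) = 3 \cdot 0 \left(-1 + 4\right) = 3 \cdot 0 \cdot 3 = 3 \cdot 0 = 0$)
$L^{2}{\left(\frac{1}{W \left(-2\right)} + \frac{3}{3},g \right)} = \left(\left(-3\right) 0\right)^{2} = 0^{2} = 0$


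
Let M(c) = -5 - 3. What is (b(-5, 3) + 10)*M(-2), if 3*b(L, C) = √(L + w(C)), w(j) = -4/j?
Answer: -80 - 8*I*√57/9 ≈ -80.0 - 6.711*I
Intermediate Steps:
M(c) = -8
b(L, C) = √(L - 4/C)/3
(b(-5, 3) + 10)*M(-2) = (√(-5 - 4/3)/3 + 10)*(-8) = (√(-19/3)/3 + 10)*(-8) = ((I*√57/3)/3 + 10)*(-8) = (I*√57/9 + 10)*(-8) = (10 + I*√57/9)*(-8) = -80 - 8*I*√57/9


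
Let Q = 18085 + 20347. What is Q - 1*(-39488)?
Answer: 77920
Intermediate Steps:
Q = 38432
Q - 1*(-39488) = 38432 - 1*(-39488) = 38432 + 39488 = 77920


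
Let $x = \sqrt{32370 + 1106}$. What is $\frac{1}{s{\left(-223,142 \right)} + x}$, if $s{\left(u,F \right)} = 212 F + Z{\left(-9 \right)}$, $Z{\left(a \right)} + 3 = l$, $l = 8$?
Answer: $\frac{30109}{906518405} - \frac{2 \sqrt{8369}}{906518405} \approx 3.3012 \cdot 10^{-5}$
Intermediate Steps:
$Z{\left(a \right)} = 5$ ($Z{\left(a \right)} = -3 + 8 = 5$)
$s{\left(u,F \right)} = 5 + 212 F$ ($s{\left(u,F \right)} = 212 F + 5 = 5 + 212 F$)
$x = 2 \sqrt{8369}$ ($x = \sqrt{33476} = 2 \sqrt{8369} \approx 182.96$)
$\frac{1}{s{\left(-223,142 \right)} + x} = \frac{1}{\left(5 + 212 \cdot 142\right) + 2 \sqrt{8369}} = \frac{1}{\left(5 + 30104\right) + 2 \sqrt{8369}} = \frac{1}{30109 + 2 \sqrt{8369}}$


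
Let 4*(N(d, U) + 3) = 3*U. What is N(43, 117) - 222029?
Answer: -887777/4 ≈ -2.2194e+5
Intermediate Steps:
N(d, U) = -3 + 3*U/4 (N(d, U) = -3 + (3*U)/4 = -3 + 3*U/4)
N(43, 117) - 222029 = (-3 + (¾)*117) - 222029 = (-3 + 351/4) - 222029 = 339/4 - 222029 = -887777/4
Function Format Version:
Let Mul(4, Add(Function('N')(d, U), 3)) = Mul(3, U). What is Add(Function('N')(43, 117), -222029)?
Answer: Rational(-887777, 4) ≈ -2.2194e+5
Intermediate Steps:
Function('N')(d, U) = Add(-3, Mul(Rational(3, 4), U)) (Function('N')(d, U) = Add(-3, Mul(Rational(1, 4), Mul(3, U))) = Add(-3, Mul(Rational(3, 4), U)))
Add(Function('N')(43, 117), -222029) = Add(Add(-3, Mul(Rational(3, 4), 117)), -222029) = Add(Add(-3, Rational(351, 4)), -222029) = Add(Rational(339, 4), -222029) = Rational(-887777, 4)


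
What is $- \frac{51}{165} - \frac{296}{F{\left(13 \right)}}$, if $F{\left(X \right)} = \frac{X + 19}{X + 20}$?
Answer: $- \frac{67223}{220} \approx -305.56$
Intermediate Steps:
$F{\left(X \right)} = \frac{19 + X}{20 + X}$
$- \frac{51}{165} - \frac{296}{F{\left(13 \right)}} = - \frac{51}{165} - \frac{296}{\frac{1}{20 + 13} \left(19 + 13\right)} = \left(-51\right) \frac{1}{165} - \frac{296}{\frac{1}{33} \cdot 32} = - \frac{17}{55} - \frac{296}{\frac{1}{33} \cdot 32} = - \frac{17}{55} - \frac{296}{\frac{32}{33}} = - \frac{17}{55} - \frac{1221}{4} = - \frac{67223}{220}$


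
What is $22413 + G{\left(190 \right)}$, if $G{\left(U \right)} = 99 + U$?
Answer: $22702$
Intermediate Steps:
$22413 + G{\left(190 \right)} = 22413 + \left(99 + 190\right) = 22413 + 289 = 22702$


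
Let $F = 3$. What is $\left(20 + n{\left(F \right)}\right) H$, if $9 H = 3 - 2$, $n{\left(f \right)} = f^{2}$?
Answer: $\frac{29}{9} \approx 3.2222$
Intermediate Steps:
$H = \frac{1}{9}$ ($H = \frac{3 - 2}{9} = \frac{1}{9} \cdot 1 = \frac{1}{9} \approx 0.11111$)
$\left(20 + n{\left(F \right)}\right) H = \left(20 + 3^{2}\right) \frac{1}{9} = \left(20 + 9\right) \frac{1}{9} = 29 \cdot \frac{1}{9} = \frac{29}{9}$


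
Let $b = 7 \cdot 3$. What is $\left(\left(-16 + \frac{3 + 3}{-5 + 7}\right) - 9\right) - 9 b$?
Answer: $-211$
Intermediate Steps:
$b = 21$
$\left(\left(-16 + \frac{3 + 3}{-5 + 7}\right) - 9\right) - 9 b = \left(\left(-16 + \frac{3 + 3}{-5 + 7}\right) - 9\right) - 189 = \left(\left(-16 + \frac{6}{2}\right) - 9\right) - 189 = \left(\left(-16 + 6 \cdot \frac{1}{2}\right) - 9\right) - 189 = \left(\left(-16 + 3\right) - 9\right) - 189 = \left(-13 - 9\right) - 189 = -22 - 189 = -211$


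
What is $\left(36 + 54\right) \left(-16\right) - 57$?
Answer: $-1497$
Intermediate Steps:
$\left(36 + 54\right) \left(-16\right) - 57 = 90 \left(-16\right) - 57 = -1440 - 57 = -1497$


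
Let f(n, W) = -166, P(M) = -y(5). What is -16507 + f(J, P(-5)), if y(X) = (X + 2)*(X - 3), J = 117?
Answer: -16673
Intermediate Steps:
y(X) = (-3 + X)*(2 + X) (y(X) = (2 + X)*(-3 + X) = (-3 + X)*(2 + X))
P(M) = -14 (P(M) = -(-6 + 5² - 1*5) = -(-6 + 25 - 5) = -1*14 = -14)
-16507 + f(J, P(-5)) = -16507 - 166 = -16673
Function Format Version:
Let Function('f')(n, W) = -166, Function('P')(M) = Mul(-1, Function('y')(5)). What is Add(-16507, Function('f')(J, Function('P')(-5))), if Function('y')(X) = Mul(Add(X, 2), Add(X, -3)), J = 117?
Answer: -16673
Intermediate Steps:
Function('y')(X) = Mul(Add(-3, X), Add(2, X)) (Function('y')(X) = Mul(Add(2, X), Add(-3, X)) = Mul(Add(-3, X), Add(2, X)))
Function('P')(M) = -14 (Function('P')(M) = Mul(-1, Add(-6, Pow(5, 2), Mul(-1, 5))) = Mul(-1, Add(-6, 25, -5)) = Mul(-1, 14) = -14)
Add(-16507, Function('f')(J, Function('P')(-5))) = Add(-16507, -166) = -16673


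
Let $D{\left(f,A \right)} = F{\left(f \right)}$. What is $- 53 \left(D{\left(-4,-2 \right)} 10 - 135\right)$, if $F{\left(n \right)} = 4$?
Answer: $5035$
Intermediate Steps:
$D{\left(f,A \right)} = 4$
$- 53 \left(D{\left(-4,-2 \right)} 10 - 135\right) = - 53 \left(4 \cdot 10 - 135\right) = - 53 \left(40 - 135\right) = \left(-53\right) \left(-95\right) = 5035$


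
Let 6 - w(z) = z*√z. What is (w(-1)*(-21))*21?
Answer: -2646 - 441*I ≈ -2646.0 - 441.0*I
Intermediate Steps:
w(z) = 6 - z^(3/2) (w(z) = 6 - z*√z = 6 - z^(3/2))
(w(-1)*(-21))*21 = ((6 - (-1)^(3/2))*(-21))*21 = ((6 - (-1)*I)*(-21))*21 = ((6 + I)*(-21))*21 = (-126 - 21*I)*21 = -2646 - 441*I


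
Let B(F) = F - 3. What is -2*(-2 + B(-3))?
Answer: 16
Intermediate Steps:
B(F) = -3 + F
-2*(-2 + B(-3)) = -2*(-2 + (-3 - 3)) = -2*(-2 - 6) = -2*(-8) = 16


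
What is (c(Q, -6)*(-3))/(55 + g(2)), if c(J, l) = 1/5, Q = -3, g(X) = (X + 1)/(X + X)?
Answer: -12/1115 ≈ -0.010762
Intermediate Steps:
g(X) = (1 + X)/(2*X) (g(X) = (1 + X)/((2*X)) = (1 + X)*(1/(2*X)) = (1 + X)/(2*X))
c(J, l) = 1/5 (c(J, l) = 1*(1/5) = 1/5)
(c(Q, -6)*(-3))/(55 + g(2)) = ((1/5)*(-3))/(55 + (1/2)*(1 + 2)/2) = -3/(5*(55 + (1/2)*(1/2)*3)) = -3/(5*(55 + 3/4)) = -3/(5*223/4) = -3/5*4/223 = -12/1115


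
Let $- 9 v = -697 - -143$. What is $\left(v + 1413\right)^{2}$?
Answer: $\frac{176119441}{81} \approx 2.1743 \cdot 10^{6}$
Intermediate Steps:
$v = \frac{554}{9}$ ($v = - \frac{-697 - -143}{9} = - \frac{-697 + 143}{9} = \left(- \frac{1}{9}\right) \left(-554\right) = \frac{554}{9} \approx 61.556$)
$\left(v + 1413\right)^{2} = \left(\frac{554}{9} + 1413\right)^{2} = \left(\frac{13271}{9}\right)^{2} = \frac{176119441}{81}$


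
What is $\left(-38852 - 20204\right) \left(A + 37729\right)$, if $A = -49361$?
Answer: $686939392$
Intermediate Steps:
$\left(-38852 - 20204\right) \left(A + 37729\right) = \left(-38852 - 20204\right) \left(-49361 + 37729\right) = \left(-59056\right) \left(-11632\right) = 686939392$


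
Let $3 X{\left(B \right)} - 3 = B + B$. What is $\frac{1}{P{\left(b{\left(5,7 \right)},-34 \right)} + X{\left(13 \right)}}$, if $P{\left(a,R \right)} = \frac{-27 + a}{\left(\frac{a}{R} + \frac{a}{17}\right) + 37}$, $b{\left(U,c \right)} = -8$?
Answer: $\frac{375}{3268} \approx 0.11475$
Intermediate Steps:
$X{\left(B \right)} = 1 + \frac{2 B}{3}$ ($X{\left(B \right)} = 1 + \frac{B + B}{3} = 1 + \frac{2 B}{3}$)
$P{\left(a,R \right)} = \frac{-27 + a}{37 + \frac{a}{17} + \frac{a}{R}}$ ($P{\left(a,R \right)} = \frac{-27 + a}{\left(\frac{a}{R} + a \frac{1}{17}\right) + 37} = \frac{-27 + a}{\left(\frac{a}{R} + \frac{a}{17}\right) + 37} = \frac{-27 + a}{\left(\frac{a}{17} + \frac{a}{R}\right) + 37} = \frac{-27 + a}{37 + \frac{a}{17} + \frac{a}{R}}$)
$\frac{1}{P{\left(b{\left(5,7 \right)},-34 \right)} + X{\left(13 \right)}} = \frac{1}{17 \left(-34\right) \frac{1}{17 \left(-8\right) + 629 \left(-34\right) - -272} \left(-27 - 8\right) + \left(1 + \frac{2}{3} \cdot 13\right)} = \frac{1}{17 \left(-34\right) \frac{1}{-136 - 21386 + 272} \left(-35\right) + \left(1 + \frac{26}{3}\right)} = \frac{1}{17 \left(-34\right) \frac{1}{-21250} \left(-35\right) + \frac{29}{3}} = \frac{1}{17 \left(-34\right) \left(- \frac{1}{21250}\right) \left(-35\right) + \frac{29}{3}} = \frac{1}{- \frac{119}{125} + \frac{29}{3}} = \frac{1}{\frac{3268}{375}} = \frac{375}{3268}$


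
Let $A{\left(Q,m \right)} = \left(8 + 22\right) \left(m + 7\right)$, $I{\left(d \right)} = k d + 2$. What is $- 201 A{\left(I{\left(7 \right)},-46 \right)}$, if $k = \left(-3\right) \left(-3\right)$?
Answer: $235170$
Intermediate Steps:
$k = 9$
$I{\left(d \right)} = 2 + 9 d$ ($I{\left(d \right)} = 9 d + 2 = 2 + 9 d$)
$A{\left(Q,m \right)} = 210 + 30 m$ ($A{\left(Q,m \right)} = 30 \left(7 + m\right) = 210 + 30 m$)
$- 201 A{\left(I{\left(7 \right)},-46 \right)} = - 201 \left(210 + 30 \left(-46\right)\right) = - 201 \left(210 - 1380\right) = \left(-201\right) \left(-1170\right) = 235170$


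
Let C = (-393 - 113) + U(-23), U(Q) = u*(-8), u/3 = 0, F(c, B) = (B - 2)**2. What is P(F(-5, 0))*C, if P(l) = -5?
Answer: 2530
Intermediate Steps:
F(c, B) = (-2 + B)**2
u = 0 (u = 3*0 = 0)
U(Q) = 0 (U(Q) = 0*(-8) = 0)
C = -506 (C = (-393 - 113) + 0 = -506 + 0 = -506)
P(F(-5, 0))*C = -5*(-506) = 2530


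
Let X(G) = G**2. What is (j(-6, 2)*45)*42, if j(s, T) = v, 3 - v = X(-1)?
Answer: 3780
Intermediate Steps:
v = 2 (v = 3 - 1*(-1)**2 = 3 - 1*1 = 3 - 1 = 2)
j(s, T) = 2
(j(-6, 2)*45)*42 = (2*45)*42 = 90*42 = 3780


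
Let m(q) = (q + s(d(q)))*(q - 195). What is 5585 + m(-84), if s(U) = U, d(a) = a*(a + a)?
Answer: -3908227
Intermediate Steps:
d(a) = 2*a² (d(a) = a*(2*a) = 2*a²)
m(q) = (-195 + q)*(q + 2*q²) (m(q) = (q + 2*q²)*(q - 195) = (q + 2*q²)*(-195 + q) = (-195 + q)*(q + 2*q²))
5585 + m(-84) = 5585 - 84*(-195 - 389*(-84) + 2*(-84)²) = 5585 - 84*(-195 + 32676 + 2*7056) = 5585 - 84*(-195 + 32676 + 14112) = 5585 - 84*46593 = 5585 - 3913812 = -3908227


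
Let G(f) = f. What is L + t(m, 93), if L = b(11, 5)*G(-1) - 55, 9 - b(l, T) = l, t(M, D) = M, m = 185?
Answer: 132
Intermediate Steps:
b(l, T) = 9 - l
L = -53 (L = (9 - 1*11)*(-1) - 55 = (9 - 11)*(-1) - 55 = -2*(-1) - 55 = 2 - 55 = -53)
L + t(m, 93) = -53 + 185 = 132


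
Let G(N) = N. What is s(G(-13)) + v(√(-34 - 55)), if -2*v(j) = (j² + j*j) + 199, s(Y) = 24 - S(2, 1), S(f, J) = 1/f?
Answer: 13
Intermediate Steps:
s(Y) = 47/2 (s(Y) = 24 - 1/2 = 24 - 1*½ = 24 - ½ = 47/2)
v(j) = -199/2 - j² (v(j) = -((j² + j*j) + 199)/2 = -((j² + j²) + 199)/2 = -(2*j² + 199)/2 = -(199 + 2*j²)/2 = -199/2 - j²)
s(G(-13)) + v(√(-34 - 55)) = 47/2 + (-199/2 - (√(-34 - 55))²) = 47/2 + (-199/2 - (√(-89))²) = 47/2 + (-199/2 - (I*√89)²) = 47/2 + (-199/2 - 1*(-89)) = 47/2 + (-199/2 + 89) = 47/2 - 21/2 = 13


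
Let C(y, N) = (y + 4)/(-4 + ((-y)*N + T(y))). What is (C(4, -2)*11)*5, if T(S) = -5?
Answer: -440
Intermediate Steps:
C(y, N) = (4 + y)/(-9 - N*y) (C(y, N) = (y + 4)/(-4 + ((-y)*N - 5)) = (4 + y)/(-4 + (-N*y - 5)) = (4 + y)/(-4 + (-5 - N*y)) = (4 + y)/(-9 - N*y))
(C(4, -2)*11)*5 = (((-4 - 1*4)/(9 - 2*4))*11)*5 = (((-4 - 4)/(9 - 8))*11)*5 = ((-8/1)*11)*5 = ((1*(-8))*11)*5 = -8*11*5 = -88*5 = -440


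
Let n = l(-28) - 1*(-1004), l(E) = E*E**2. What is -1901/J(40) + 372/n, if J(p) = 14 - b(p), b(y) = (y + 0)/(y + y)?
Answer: -19913585/141399 ≈ -140.83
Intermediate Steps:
b(y) = 1/2 (b(y) = y/((2*y)) = y*(1/(2*y)) = 1/2)
l(E) = E**3
n = -20948 (n = (-28)**3 - 1*(-1004) = -21952 + 1004 = -20948)
J(p) = 27/2 (J(p) = 14 - 1*1/2 = 14 - 1/2 = 27/2)
-1901/J(40) + 372/n = -1901/27/2 + 372/(-20948) = -1901*2/27 + 372*(-1/20948) = -3802/27 - 93/5237 = -19913585/141399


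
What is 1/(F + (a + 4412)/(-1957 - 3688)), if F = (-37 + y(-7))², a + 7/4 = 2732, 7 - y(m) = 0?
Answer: 22580/20293431 ≈ 0.0011127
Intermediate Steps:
y(m) = 7 (y(m) = 7 - 1*0 = 7 + 0 = 7)
a = 10921/4 (a = -7/4 + 2732 = 10921/4 ≈ 2730.3)
F = 900 (F = (-37 + 7)² = (-30)² = 900)
1/(F + (a + 4412)/(-1957 - 3688)) = 1/(900 + (10921/4 + 4412)/(-1957 - 3688)) = 1/(900 + (28569/4)/(-5645)) = 1/(900 + (28569/4)*(-1/5645)) = 1/(900 - 28569/22580) = 1/(20293431/22580) = 22580/20293431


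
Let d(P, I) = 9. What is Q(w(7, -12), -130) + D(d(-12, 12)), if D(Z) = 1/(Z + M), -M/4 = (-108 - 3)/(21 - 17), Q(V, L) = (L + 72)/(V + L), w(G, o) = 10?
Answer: 59/120 ≈ 0.49167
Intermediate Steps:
Q(V, L) = (72 + L)/(L + V)
M = 111 (M = -4*(-108 - 3)/(21 - 17) = -(-444)/4 = -4*(-111/4) = 111)
D(Z) = 1/(111 + Z) (D(Z) = 1/(Z + 111) = 1/(111 + Z))
Q(w(7, -12), -130) + D(d(-12, 12)) = (72 - 130)/(-130 + 10) + 1/(111 + 9) = -58/(-120) + 1/120 = -1/120*(-58) + 1/120 = 29/60 + 1/120 = 59/120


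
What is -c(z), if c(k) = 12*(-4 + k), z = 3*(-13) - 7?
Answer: 600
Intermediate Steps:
z = -46 (z = -39 - 7 = -46)
c(k) = -48 + 12*k
-c(z) = -(-48 + 12*(-46)) = -(-48 - 552) = -1*(-600) = 600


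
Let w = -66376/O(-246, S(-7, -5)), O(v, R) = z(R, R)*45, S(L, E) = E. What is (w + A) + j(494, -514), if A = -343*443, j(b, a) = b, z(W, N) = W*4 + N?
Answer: -170320499/1125 ≈ -1.5140e+5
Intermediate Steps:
z(W, N) = N + 4*W (z(W, N) = 4*W + N = N + 4*W)
A = -151949
O(v, R) = 225*R (O(v, R) = (R + 4*R)*45 = (5*R)*45 = 225*R)
w = 66376/1125 (w = -66376/(225*(-5)) = -66376/(-1125) = -66376*(-1/1125) = 66376/1125 ≈ 59.001)
(w + A) + j(494, -514) = (66376/1125 - 151949) + 494 = -170876249/1125 + 494 = -170320499/1125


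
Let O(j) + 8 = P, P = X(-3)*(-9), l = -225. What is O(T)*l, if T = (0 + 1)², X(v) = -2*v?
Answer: 13950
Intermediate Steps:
P = -54 (P = -2*(-3)*(-9) = 6*(-9) = -54)
T = 1 (T = 1² = 1)
O(j) = -62 (O(j) = -8 - 54 = -62)
O(T)*l = -62*(-225) = 13950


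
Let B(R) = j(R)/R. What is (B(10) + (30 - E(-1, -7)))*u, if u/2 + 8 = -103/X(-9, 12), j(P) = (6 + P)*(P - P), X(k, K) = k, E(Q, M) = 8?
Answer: 1364/9 ≈ 151.56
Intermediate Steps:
j(P) = 0 (j(P) = (6 + P)*0 = 0)
u = 62/9 (u = -16 + 2*(-103/(-9)) = -16 + 2*(-103*(-1/9)) = -16 + 2*(103/9) = -16 + 206/9 = 62/9 ≈ 6.8889)
B(R) = 0 (B(R) = 0/R = 0)
(B(10) + (30 - E(-1, -7)))*u = (0 + (30 - 1*8))*(62/9) = (0 + (30 - 8))*(62/9) = (0 + 22)*(62/9) = 22*(62/9) = 1364/9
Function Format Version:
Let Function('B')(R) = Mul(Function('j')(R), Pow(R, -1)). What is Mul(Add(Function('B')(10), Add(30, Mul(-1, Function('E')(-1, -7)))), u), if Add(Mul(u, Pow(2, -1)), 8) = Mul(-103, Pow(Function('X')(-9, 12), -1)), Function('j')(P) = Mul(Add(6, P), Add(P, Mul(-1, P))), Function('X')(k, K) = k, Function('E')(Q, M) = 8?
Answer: Rational(1364, 9) ≈ 151.56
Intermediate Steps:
Function('j')(P) = 0 (Function('j')(P) = Mul(Add(6, P), 0) = 0)
u = Rational(62, 9) (u = Add(-16, Mul(2, Mul(-103, Pow(-9, -1)))) = Add(-16, Mul(2, Mul(-103, Rational(-1, 9)))) = Add(-16, Mul(2, Rational(103, 9))) = Add(-16, Rational(206, 9)) = Rational(62, 9) ≈ 6.8889)
Function('B')(R) = 0 (Function('B')(R) = Mul(0, Pow(R, -1)) = 0)
Mul(Add(Function('B')(10), Add(30, Mul(-1, Function('E')(-1, -7)))), u) = Mul(Add(0, Add(30, Mul(-1, 8))), Rational(62, 9)) = Mul(Add(0, Add(30, -8)), Rational(62, 9)) = Mul(Add(0, 22), Rational(62, 9)) = Mul(22, Rational(62, 9)) = Rational(1364, 9)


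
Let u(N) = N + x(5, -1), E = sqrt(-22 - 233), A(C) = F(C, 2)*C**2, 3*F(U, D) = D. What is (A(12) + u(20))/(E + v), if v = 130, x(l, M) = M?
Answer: 2990/3431 - 23*I*sqrt(255)/3431 ≈ 0.87147 - 0.10705*I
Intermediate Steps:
F(U, D) = D/3
A(C) = 2*C**2/3 (A(C) = ((1/3)*2)*C**2 = 2*C**2/3)
E = I*sqrt(255) (E = sqrt(-255) = I*sqrt(255) ≈ 15.969*I)
u(N) = -1 + N (u(N) = N - 1 = -1 + N)
(A(12) + u(20))/(E + v) = ((2/3)*12**2 + (-1 + 20))/(I*sqrt(255) + 130) = ((2/3)*144 + 19)/(130 + I*sqrt(255)) = (96 + 19)/(130 + I*sqrt(255)) = 115/(130 + I*sqrt(255))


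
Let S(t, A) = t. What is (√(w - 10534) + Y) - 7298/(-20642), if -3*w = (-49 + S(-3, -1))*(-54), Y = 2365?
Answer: 24412814/10321 + I*√11470 ≈ 2365.4 + 107.1*I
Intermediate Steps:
w = -936 (w = -(-49 - 3)*(-54)/3 = -(-52)*(-54)/3 = -⅓*2808 = -936)
(√(w - 10534) + Y) - 7298/(-20642) = (√(-936 - 10534) + 2365) - 7298/(-20642) = (√(-11470) + 2365) - 7298*(-1/20642) = (I*√11470 + 2365) + 3649/10321 = (2365 + I*√11470) + 3649/10321 = 24412814/10321 + I*√11470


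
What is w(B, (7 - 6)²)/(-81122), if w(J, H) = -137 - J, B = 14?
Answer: 151/81122 ≈ 0.0018614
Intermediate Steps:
w(B, (7 - 6)²)/(-81122) = (-137 - 1*14)/(-81122) = (-137 - 14)*(-1/81122) = -151*(-1/81122) = 151/81122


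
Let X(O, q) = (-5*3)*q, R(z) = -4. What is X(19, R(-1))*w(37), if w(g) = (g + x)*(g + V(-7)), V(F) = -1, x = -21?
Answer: 34560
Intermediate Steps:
w(g) = (-1 + g)*(-21 + g) (w(g) = (g - 21)*(g - 1) = (-21 + g)*(-1 + g) = (-1 + g)*(-21 + g))
X(O, q) = -15*q
X(19, R(-1))*w(37) = (-15*(-4))*(21 + 37**2 - 22*37) = 60*(21 + 1369 - 814) = 60*576 = 34560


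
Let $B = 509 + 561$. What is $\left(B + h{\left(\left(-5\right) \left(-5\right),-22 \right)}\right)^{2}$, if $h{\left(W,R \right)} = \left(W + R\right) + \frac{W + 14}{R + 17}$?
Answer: $\frac{28366276}{25} \approx 1.1347 \cdot 10^{6}$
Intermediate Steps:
$h{\left(W,R \right)} = R + W + \frac{14 + W}{17 + R}$ ($h{\left(W,R \right)} = \left(R + W\right) + \frac{14 + W}{17 + R} = R + W + \frac{14 + W}{17 + R}$)
$B = 1070$
$\left(B + h{\left(\left(-5\right) \left(-5\right),-22 \right)}\right)^{2} = \left(1070 + \frac{14 + \left(-22\right)^{2} + 17 \left(-22\right) + 18 \left(\left(-5\right) \left(-5\right)\right) - 22 \left(\left(-5\right) \left(-5\right)\right)}{17 - 22}\right)^{2} = \left(1070 + \frac{14 + 484 - 374 + 18 \cdot 25 - 550}{-5}\right)^{2} = \left(1070 - \frac{14 + 484 - 374 + 450 - 550}{5}\right)^{2} = \left(1070 - \frac{24}{5}\right)^{2} = \left(\frac{5326}{5}\right)^{2} = \frac{28366276}{25}$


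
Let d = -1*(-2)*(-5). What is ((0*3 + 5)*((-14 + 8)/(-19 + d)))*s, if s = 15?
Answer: 450/29 ≈ 15.517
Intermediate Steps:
d = -10 (d = 2*(-5) = -10)
((0*3 + 5)*((-14 + 8)/(-19 + d)))*s = ((0*3 + 5)*((-14 + 8)/(-19 - 10)))*15 = ((0 + 5)*(-6/(-29)))*15 = (5*(-6*(-1/29)))*15 = (5*(6/29))*15 = (30/29)*15 = 450/29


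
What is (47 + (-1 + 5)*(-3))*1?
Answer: 35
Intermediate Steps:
(47 + (-1 + 5)*(-3))*1 = (47 + 4*(-3))*1 = (47 - 12)*1 = 35*1 = 35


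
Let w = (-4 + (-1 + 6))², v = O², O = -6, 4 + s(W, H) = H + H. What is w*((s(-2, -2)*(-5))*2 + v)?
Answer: 116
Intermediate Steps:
s(W, H) = -4 + 2*H (s(W, H) = -4 + (H + H) = -4 + 2*H)
v = 36 (v = (-6)² = 36)
w = 1 (w = (-4 + 5)² = 1² = 1)
w*((s(-2, -2)*(-5))*2 + v) = 1*(((-4 + 2*(-2))*(-5))*2 + 36) = 1*(((-4 - 4)*(-5))*2 + 36) = 1*(-8*(-5)*2 + 36) = 1*(40*2 + 36) = 1*(80 + 36) = 1*116 = 116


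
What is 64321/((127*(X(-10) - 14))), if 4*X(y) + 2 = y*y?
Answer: 128642/2667 ≈ 48.235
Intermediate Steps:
X(y) = -½ + y²/4 (X(y) = -½ + (y*y)/4 = -½ + y²/4)
64321/((127*(X(-10) - 14))) = 64321/((127*((-½ + (¼)*(-10)²) - 14))) = 64321/((127*((-½ + (¼)*100) - 14))) = 64321/((127*((-½ + 25) - 14))) = 64321/((127*(49/2 - 14))) = 64321/((127*(21/2))) = 64321/(2667/2) = 64321*(2/2667) = 128642/2667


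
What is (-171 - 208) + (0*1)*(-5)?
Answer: -379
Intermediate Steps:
(-171 - 208) + (0*1)*(-5) = -379 + 0*(-5) = -379 + 0 = -379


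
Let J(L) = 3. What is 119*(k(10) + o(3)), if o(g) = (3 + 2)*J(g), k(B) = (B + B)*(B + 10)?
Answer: 49385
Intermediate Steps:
k(B) = 2*B*(10 + B) (k(B) = (2*B)*(10 + B) = 2*B*(10 + B))
o(g) = 15 (o(g) = (3 + 2)*3 = 5*3 = 15)
119*(k(10) + o(3)) = 119*(2*10*(10 + 10) + 15) = 119*(2*10*20 + 15) = 119*(400 + 15) = 119*415 = 49385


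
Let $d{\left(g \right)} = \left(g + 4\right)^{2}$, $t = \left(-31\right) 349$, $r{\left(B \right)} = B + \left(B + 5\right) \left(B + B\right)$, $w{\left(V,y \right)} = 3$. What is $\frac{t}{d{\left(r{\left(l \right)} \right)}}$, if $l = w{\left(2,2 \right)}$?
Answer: $- \frac{10819}{3025} \approx -3.5765$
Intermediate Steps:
$l = 3$
$r{\left(B \right)} = B + 2 B \left(5 + B\right)$ ($r{\left(B \right)} = B + \left(5 + B\right) 2 B = B + 2 B \left(5 + B\right)$)
$t = -10819$
$d{\left(g \right)} = \left(4 + g\right)^{2}$
$\frac{t}{d{\left(r{\left(l \right)} \right)}} = - \frac{10819}{\left(4 + 3 \left(11 + 2 \cdot 3\right)\right)^{2}} = - \frac{10819}{\left(4 + 3 \left(11 + 6\right)\right)^{2}} = - \frac{10819}{\left(4 + 3 \cdot 17\right)^{2}} = - \frac{10819}{\left(4 + 51\right)^{2}} = - \frac{10819}{55^{2}} = - \frac{10819}{3025}$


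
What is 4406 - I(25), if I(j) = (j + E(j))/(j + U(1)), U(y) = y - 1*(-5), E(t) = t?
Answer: 136536/31 ≈ 4404.4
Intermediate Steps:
U(y) = 5 + y (U(y) = y + 5 = 5 + y)
I(j) = 2*j/(6 + j) (I(j) = (j + j)/(j + (5 + 1)) = (2*j)/(j + 6) = (2*j)/(6 + j) = 2*j/(6 + j))
4406 - I(25) = 4406 - 2*25/(6 + 25) = 4406 - 2*25/31 = 4406 - 1*50/31 = 4406 - 50/31 = 136536/31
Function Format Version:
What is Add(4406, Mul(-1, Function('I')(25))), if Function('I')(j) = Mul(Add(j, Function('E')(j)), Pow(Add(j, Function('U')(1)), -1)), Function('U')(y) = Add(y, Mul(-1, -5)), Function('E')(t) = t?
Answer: Rational(136536, 31) ≈ 4404.4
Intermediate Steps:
Function('U')(y) = Add(5, y) (Function('U')(y) = Add(y, 5) = Add(5, y))
Function('I')(j) = Mul(2, j, Pow(Add(6, j), -1)) (Function('I')(j) = Mul(Add(j, j), Pow(Add(j, Add(5, 1)), -1)) = Mul(Mul(2, j), Pow(Add(j, 6), -1)) = Mul(Mul(2, j), Pow(Add(6, j), -1)) = Mul(2, j, Pow(Add(6, j), -1)))
Add(4406, Mul(-1, Function('I')(25))) = Add(4406, Mul(-1, Mul(2, 25, Pow(Add(6, 25), -1)))) = Add(4406, Mul(-1, Mul(2, 25, Pow(31, -1)))) = Add(4406, Mul(-1, Mul(2, 25, Rational(1, 31)))) = Add(4406, Mul(-1, Rational(50, 31))) = Add(4406, Rational(-50, 31)) = Rational(136536, 31)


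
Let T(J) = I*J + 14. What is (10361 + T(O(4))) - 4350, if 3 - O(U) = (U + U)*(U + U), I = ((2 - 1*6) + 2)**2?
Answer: 5781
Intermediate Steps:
I = 4 (I = ((2 - 6) + 2)**2 = (-4 + 2)**2 = (-2)**2 = 4)
O(U) = 3 - 4*U**2 (O(U) = 3 - (U + U)*(U + U) = 3 - 2*U*2*U = 3 - 4*U**2)
T(J) = 14 + 4*J (T(J) = 4*J + 14 = 14 + 4*J)
(10361 + T(O(4))) - 4350 = (10361 + (14 + 4*(3 - 4*4**2))) - 4350 = (10361 + (14 + 4*(3 - 4*16))) - 4350 = (10361 + (14 + 4*(3 - 64))) - 4350 = (10361 + (14 + 4*(-61))) - 4350 = (10361 + (14 - 244)) - 4350 = (10361 - 230) - 4350 = 10131 - 4350 = 5781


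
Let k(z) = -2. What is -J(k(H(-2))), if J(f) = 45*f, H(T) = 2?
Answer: 90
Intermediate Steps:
-J(k(H(-2))) = -45*(-2) = -1*(-90) = 90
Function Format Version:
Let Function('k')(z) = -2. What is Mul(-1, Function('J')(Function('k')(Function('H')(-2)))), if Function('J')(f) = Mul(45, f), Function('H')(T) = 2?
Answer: 90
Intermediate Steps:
Mul(-1, Function('J')(Function('k')(Function('H')(-2)))) = Mul(-1, Mul(45, -2)) = Mul(-1, -90) = 90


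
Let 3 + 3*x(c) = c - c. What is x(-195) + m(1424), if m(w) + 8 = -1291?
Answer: -1300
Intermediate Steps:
m(w) = -1299 (m(w) = -8 - 1291 = -1299)
x(c) = -1 (x(c) = -1 + (c - c)/3 = -1 + (⅓)*0 = -1 + 0 = -1)
x(-195) + m(1424) = -1 - 1299 = -1300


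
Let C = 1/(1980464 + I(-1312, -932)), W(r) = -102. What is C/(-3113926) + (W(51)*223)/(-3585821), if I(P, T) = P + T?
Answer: 140116058110277299/22088767415014102120 ≈ 0.0063433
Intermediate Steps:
C = 1/1978220 (C = 1/(1980464 + (-1312 - 932)) = 1/(1980464 - 2244) = 1/1978220 ≈ 5.0551e-7)
C/(-3113926) + (W(51)*223)/(-3585821) = (1/1978220)/(-3113926) - 102*223/(-3585821) = (1/1978220)*(-1/3113926) - 22746*(-1/3585821) = -1/6160030691720 + 22746/3585821 = 140116058110277299/22088767415014102120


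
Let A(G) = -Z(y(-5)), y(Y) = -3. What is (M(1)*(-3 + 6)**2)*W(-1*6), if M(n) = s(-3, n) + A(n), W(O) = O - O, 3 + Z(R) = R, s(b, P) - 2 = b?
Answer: 0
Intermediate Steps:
s(b, P) = 2 + b
Z(R) = -3 + R
W(O) = 0
A(G) = 6 (A(G) = -(-3 - 3) = -1*(-6) = 6)
M(n) = 5 (M(n) = (2 - 3) + 6 = -1 + 6 = 5)
(M(1)*(-3 + 6)**2)*W(-1*6) = (5*(-3 + 6)**2)*0 = (5*3**2)*0 = (5*9)*0 = 45*0 = 0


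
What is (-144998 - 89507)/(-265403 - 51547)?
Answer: 46901/63390 ≈ 0.73988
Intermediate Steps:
(-144998 - 89507)/(-265403 - 51547) = -234505/(-316950) = -234505*(-1/316950) = 46901/63390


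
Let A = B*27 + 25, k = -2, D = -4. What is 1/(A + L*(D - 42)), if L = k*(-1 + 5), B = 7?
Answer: 1/582 ≈ 0.0017182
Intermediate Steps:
A = 214 (A = 7*27 + 25 = 189 + 25 = 214)
L = -8 (L = -2*(-1 + 5) = -2*4 = -8)
1/(A + L*(D - 42)) = 1/(214 - 8*(-4 - 42)) = 1/(214 - 8*(-46)) = 1/(214 + 368) = 1/582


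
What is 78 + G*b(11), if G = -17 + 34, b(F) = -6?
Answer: -24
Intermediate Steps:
G = 17
78 + G*b(11) = 78 + 17*(-6) = 78 - 102 = -24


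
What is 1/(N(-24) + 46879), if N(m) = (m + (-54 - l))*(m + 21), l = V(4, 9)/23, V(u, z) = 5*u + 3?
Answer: 1/47116 ≈ 2.1224e-5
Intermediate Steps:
V(u, z) = 3 + 5*u
l = 1 (l = (3 + 5*4)/23 = (3 + 20)*(1/23) = 23*(1/23) = 1)
N(m) = (-55 + m)*(21 + m) (N(m) = (m + (-54 - 1*1))*(m + 21) = (m + (-54 - 1))*(21 + m) = (m - 55)*(21 + m) = (-55 + m)*(21 + m))
1/(N(-24) + 46879) = 1/((-1155 + (-24)² - 34*(-24)) + 46879) = 1/((-1155 + 576 + 816) + 46879) = 1/(237 + 46879) = 1/47116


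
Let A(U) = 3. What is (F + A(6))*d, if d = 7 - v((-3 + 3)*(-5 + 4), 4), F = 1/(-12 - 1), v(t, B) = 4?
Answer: 114/13 ≈ 8.7692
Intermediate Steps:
F = -1/13 (F = 1/(-13) = -1/13 ≈ -0.076923)
d = 3 (d = 7 - 1*4 = 7 - 4 = 3)
(F + A(6))*d = (-1/13 + 3)*3 = (38/13)*3 = 114/13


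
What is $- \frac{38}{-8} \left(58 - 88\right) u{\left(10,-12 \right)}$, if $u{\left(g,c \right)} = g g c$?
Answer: $171000$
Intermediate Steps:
$u{\left(g,c \right)} = c g^{2}$ ($u{\left(g,c \right)} = g^{2} c = c g^{2}$)
$- \frac{38}{-8} \left(58 - 88\right) u{\left(10,-12 \right)} = - \frac{38}{-8} \left(58 - 88\right) \left(- 12 \cdot 10^{2}\right) = \left(-38\right) \left(- \frac{1}{8}\right) \left(58 - 88\right) \left(\left(-12\right) 100\right) = \frac{19}{4} \left(-30\right) \left(-1200\right) = \left(- \frac{285}{2}\right) \left(-1200\right) = 171000$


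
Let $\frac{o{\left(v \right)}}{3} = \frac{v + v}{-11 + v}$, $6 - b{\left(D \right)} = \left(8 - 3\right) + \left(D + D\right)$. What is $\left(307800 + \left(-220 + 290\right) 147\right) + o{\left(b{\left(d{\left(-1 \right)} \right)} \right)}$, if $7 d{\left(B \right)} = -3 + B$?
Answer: $\frac{9860745}{31} \approx 3.1809 \cdot 10^{5}$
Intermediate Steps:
$d{\left(B \right)} = - \frac{3}{7} + \frac{B}{7}$ ($d{\left(B \right)} = \frac{-3 + B}{7} = - \frac{3}{7} + \frac{B}{7}$)
$b{\left(D \right)} = 1 - 2 D$ ($b{\left(D \right)} = 6 - \left(\left(8 - 3\right) + \left(D + D\right)\right) = 6 - \left(5 + 2 D\right) = 1 - 2 D$)
$o{\left(v \right)} = \frac{6 v}{-11 + v}$ ($o{\left(v \right)} = 3 \frac{v + v}{-11 + v} = 3 \frac{2 v}{-11 + v} = \frac{6 v}{-11 + v}$)
$\left(307800 + \left(-220 + 290\right) 147\right) + o{\left(b{\left(d{\left(-1 \right)} \right)} \right)} = \left(307800 + \left(-220 + 290\right) 147\right) + \frac{6 \left(1 - 2 \left(- \frac{3}{7} + \frac{1}{7} \left(-1\right)\right)\right)}{-11 - \left(-1 + 2 \left(- \frac{3}{7} + \frac{1}{7} \left(-1\right)\right)\right)} = \left(307800 + 70 \cdot 147\right) + \frac{6 \left(1 - 2 \left(- \frac{3}{7} - \frac{1}{7}\right)\right)}{-11 - \left(-1 + 2 \left(- \frac{3}{7} - \frac{1}{7}\right)\right)} = \left(307800 + 10290\right) + \frac{6 \left(1 - - \frac{8}{7}\right)}{-11 + \left(1 - - \frac{8}{7}\right)} = 318090 + \frac{6 \left(1 + \frac{8}{7}\right)}{-11 + \left(1 + \frac{8}{7}\right)} = 318090 + 6 \cdot \frac{15}{7} \frac{1}{-11 + \frac{15}{7}} = 318090 + 6 \cdot \frac{15}{7} \frac{1}{- \frac{62}{7}} = 318090 + 6 \cdot \frac{15}{7} \left(- \frac{7}{62}\right) = 318090 - \frac{45}{31} = \frac{9860745}{31}$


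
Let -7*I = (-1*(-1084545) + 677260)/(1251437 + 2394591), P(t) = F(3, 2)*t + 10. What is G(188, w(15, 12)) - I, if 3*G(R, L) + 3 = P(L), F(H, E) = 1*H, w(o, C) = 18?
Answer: 1562139371/76566588 ≈ 20.402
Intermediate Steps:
F(H, E) = H
P(t) = 10 + 3*t (P(t) = 3*t + 10 = 10 + 3*t)
G(R, L) = 7/3 + L (G(R, L) = -1 + (10 + 3*L)/3 = -1 + (10/3 + L) = 7/3 + L)
I = -1761805/25522196 (I = -(-1*(-1084545) + 677260)/(7*(1251437 + 2394591)) = -(1084545 + 677260)/(7*3646028) = -1761805/(7*3646028) = -⅐*1761805/3646028 = -1761805/25522196 ≈ -0.069030)
G(188, w(15, 12)) - I = (7/3 + 18) - 1*(-1761805/25522196) = 61/3 + 1761805/25522196 = 1562139371/76566588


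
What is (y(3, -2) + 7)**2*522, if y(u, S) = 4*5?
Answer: 380538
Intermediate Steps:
y(u, S) = 20
(y(3, -2) + 7)**2*522 = (20 + 7)**2*522 = 27**2*522 = 729*522 = 380538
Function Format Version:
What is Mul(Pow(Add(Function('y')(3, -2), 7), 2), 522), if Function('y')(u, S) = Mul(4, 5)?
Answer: 380538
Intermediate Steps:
Function('y')(u, S) = 20
Mul(Pow(Add(Function('y')(3, -2), 7), 2), 522) = Mul(Pow(Add(20, 7), 2), 522) = Mul(Pow(27, 2), 522) = Mul(729, 522) = 380538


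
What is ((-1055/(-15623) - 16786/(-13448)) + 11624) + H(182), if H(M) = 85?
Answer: 1230157567527/105049052 ≈ 11710.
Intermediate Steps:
((-1055/(-15623) - 16786/(-13448)) + 11624) + H(182) = ((-1055/(-15623) - 16786/(-13448)) + 11624) + 85 = ((-1055*(-1/15623) - 16786*(-1/13448)) + 11624) + 85 = ((1055/15623 + 8393/6724) + 11624) + 85 = (138217659/105049052 + 11624) + 85 = 1221228398107/105049052 + 85 = 1230157567527/105049052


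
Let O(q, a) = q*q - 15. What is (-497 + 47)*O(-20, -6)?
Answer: -173250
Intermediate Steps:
O(q, a) = -15 + q**2 (O(q, a) = q**2 - 15 = -15 + q**2)
(-497 + 47)*O(-20, -6) = (-497 + 47)*(-15 + (-20)**2) = -450*(-15 + 400) = -450*385 = -173250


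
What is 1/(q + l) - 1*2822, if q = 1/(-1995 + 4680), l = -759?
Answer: -5750995993/2037914 ≈ -2822.0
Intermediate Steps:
q = 1/2685 ≈ 0.00037244
1/(q + l) - 1*2822 = 1/(1/2685 - 759) - 1*2822 = 1/(-2037914/2685) - 2822 = -2685/2037914 - 2822 = -5750995993/2037914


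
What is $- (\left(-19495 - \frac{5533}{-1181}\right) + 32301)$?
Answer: $- \frac{15129419}{1181} \approx -12811.0$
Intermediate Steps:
$- (\left(-19495 - \frac{5533}{-1181}\right) + 32301) = - (\left(-19495 - - \frac{5533}{1181}\right) + 32301) = - (\left(-19495 + \frac{5533}{1181}\right) + 32301) = - (- \frac{23018062}{1181} + 32301) = \left(-1\right) \frac{15129419}{1181} = - \frac{15129419}{1181}$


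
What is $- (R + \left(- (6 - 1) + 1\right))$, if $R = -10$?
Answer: $14$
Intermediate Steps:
$- (R + \left(- (6 - 1) + 1\right)) = - (-10 + \left(- (6 - 1) + 1\right)) = - (-10 + \left(\left(-1\right) 5 + 1\right)) = - (-10 + \left(-5 + 1\right)) = - (-10 - 4) = \left(-1\right) \left(-14\right) = 14$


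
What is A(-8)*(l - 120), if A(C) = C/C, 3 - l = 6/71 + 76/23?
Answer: -196595/1633 ≈ -120.39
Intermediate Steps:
l = -635/1633 (l = 3 - (6/71 + 76/23) = 3 - 1*5534/1633 = 3 - 5534/1633 = -635/1633 ≈ -0.38885)
A(C) = 1
A(-8)*(l - 120) = 1*(-635/1633 - 120) = 1*(-196595/1633) = -196595/1633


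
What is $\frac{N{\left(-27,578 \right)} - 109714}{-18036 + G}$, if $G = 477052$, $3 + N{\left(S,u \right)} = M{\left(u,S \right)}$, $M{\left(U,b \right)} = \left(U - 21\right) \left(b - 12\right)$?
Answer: $- \frac{16430}{57377} \approx -0.28635$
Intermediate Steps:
$M{\left(U,b \right)} = \left(-21 + U\right) \left(-12 + b\right)$
$N{\left(S,u \right)} = 249 - 21 S - 12 u + S u$ ($N{\left(S,u \right)} = -3 + \left(252 - 21 S - 12 u + u S\right) = -3 + \left(252 - 21 S - 12 u + S u\right) = 249 - 21 S - 12 u + S u$)
$\frac{N{\left(-27,578 \right)} - 109714}{-18036 + G} = \frac{\left(249 - -567 - 6936 - 15606\right) - 109714}{-18036 + 477052} = \frac{\left(249 + 567 - 6936 - 15606\right) - 109714}{459016} = \left(-21726 - 109714\right) \frac{1}{459016} = \left(-131440\right) \frac{1}{459016} = - \frac{16430}{57377}$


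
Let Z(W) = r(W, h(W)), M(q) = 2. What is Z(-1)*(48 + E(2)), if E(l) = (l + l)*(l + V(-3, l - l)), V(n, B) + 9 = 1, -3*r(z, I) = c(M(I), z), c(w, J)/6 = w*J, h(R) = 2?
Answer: 96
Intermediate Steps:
c(w, J) = 6*J*w (c(w, J) = 6*(w*J) = 6*(J*w) = 6*J*w)
r(z, I) = -4*z (r(z, I) = -2*z*2 = -4*z)
Z(W) = -4*W
V(n, B) = -8 (V(n, B) = -9 + 1 = -8)
E(l) = 2*l*(-8 + l) (E(l) = (l + l)*(l - 8) = (2*l)*(-8 + l) = 2*l*(-8 + l))
Z(-1)*(48 + E(2)) = (-4*(-1))*(48 + 2*2*(-8 + 2)) = 4*(48 + 2*2*(-6)) = 4*(48 - 24) = 4*24 = 96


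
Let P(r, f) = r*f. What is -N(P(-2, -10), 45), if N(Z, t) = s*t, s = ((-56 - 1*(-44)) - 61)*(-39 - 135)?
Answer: -571590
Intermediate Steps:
s = 12702 (s = ((-56 + 44) - 61)*(-174) = (-12 - 61)*(-174) = -73*(-174) = 12702)
P(r, f) = f*r
N(Z, t) = 12702*t
-N(P(-2, -10), 45) = -12702*45 = -1*571590 = -571590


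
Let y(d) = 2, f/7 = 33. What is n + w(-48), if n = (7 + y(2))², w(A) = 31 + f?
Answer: 343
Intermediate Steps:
f = 231 (f = 7*33 = 231)
w(A) = 262 (w(A) = 31 + 231 = 262)
n = 81 (n = (7 + 2)² = 9² = 81)
n + w(-48) = 81 + 262 = 343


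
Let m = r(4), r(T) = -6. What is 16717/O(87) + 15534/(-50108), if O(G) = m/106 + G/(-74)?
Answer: -1642679847907/121085982 ≈ -13566.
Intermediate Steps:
m = -6
O(G) = -3/53 - G/74 (O(G) = -6/106 + G/(-74) = -6*1/106 + G*(-1/74) = -3/53 - G/74)
16717/O(87) + 15534/(-50108) = 16717/(-3/53 - 1/74*87) + 15534/(-50108) = 16717/(-3/53 - 87/74) + 15534*(-1/50108) = 16717/(-4833/3922) - 7767/25054 = 16717*(-3922/4833) - 7767/25054 = -65564074/4833 - 7767/25054 = -1642679847907/121085982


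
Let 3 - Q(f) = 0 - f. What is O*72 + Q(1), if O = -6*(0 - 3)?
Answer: 1300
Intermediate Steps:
Q(f) = 3 + f (Q(f) = 3 - (0 - f) = 3 - (-1)*f = 3 + f)
O = 18 (O = -6*(-3) = 18)
O*72 + Q(1) = 18*72 + (3 + 1) = 1296 + 4 = 1300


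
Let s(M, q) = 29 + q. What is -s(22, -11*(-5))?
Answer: -84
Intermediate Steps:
-s(22, -11*(-5)) = -(29 - 11*(-5)) = -(29 + 55) = -1*84 = -84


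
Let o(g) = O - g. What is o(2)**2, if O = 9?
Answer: 49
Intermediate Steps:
o(g) = 9 - g
o(2)**2 = (9 - 1*2)**2 = (9 - 2)**2 = 7**2 = 49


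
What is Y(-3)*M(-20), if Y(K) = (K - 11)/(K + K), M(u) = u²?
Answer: 2800/3 ≈ 933.33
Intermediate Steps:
Y(K) = (-11 + K)/(2*K) (Y(K) = (-11 + K)/((2*K)) = (-11 + K)*(1/(2*K)) = (-11 + K)/(2*K))
Y(-3)*M(-20) = ((½)*(-11 - 3)/(-3))*(-20)² = ((½)*(-⅓)*(-14))*400 = (7/3)*400 = 2800/3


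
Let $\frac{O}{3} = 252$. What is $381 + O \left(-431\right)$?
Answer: $-325455$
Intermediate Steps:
$O = 756$ ($O = 3 \cdot 252 = 756$)
$381 + O \left(-431\right) = 381 + 756 \left(-431\right) = 381 - 325836 = -325455$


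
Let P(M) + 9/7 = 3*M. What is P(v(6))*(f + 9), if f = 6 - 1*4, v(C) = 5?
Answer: 1056/7 ≈ 150.86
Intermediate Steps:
P(M) = -9/7 + 3*M
f = 2 (f = 6 - 4 = 2)
P(v(6))*(f + 9) = (-9/7 + 3*5)*(2 + 9) = (-9/7 + 15)*11 = (96/7)*11 = 1056/7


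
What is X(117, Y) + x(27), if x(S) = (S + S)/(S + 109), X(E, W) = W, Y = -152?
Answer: -10309/68 ≈ -151.60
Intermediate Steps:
x(S) = 2*S/(109 + S) (x(S) = (2*S)/(109 + S) = 2*S/(109 + S))
X(117, Y) + x(27) = -152 + 2*27/(109 + 27) = -152 + 2*27/136 = -152 + 2*27*(1/136) = -152 + 27/68 = -10309/68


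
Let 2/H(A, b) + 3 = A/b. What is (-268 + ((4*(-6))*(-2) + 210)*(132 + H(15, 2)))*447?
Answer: 15154492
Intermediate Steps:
H(A, b) = 2/(-3 + A/b)
(-268 + ((4*(-6))*(-2) + 210)*(132 + H(15, 2)))*447 = (-268 + ((4*(-6))*(-2) + 210)*(132 + 2*2/(15 - 3*2)))*447 = (-268 + (-24*(-2) + 210)*(132 + 2*2/(15 - 6)))*447 = (-268 + (48 + 210)*(132 + 2*2/9))*447 = (-268 + 258*(132 + 2*2*(⅑)))*447 = (-268 + 258*(132 + 4/9))*447 = (-268 + 258*(1192/9))*447 = (-268 + 102512/3)*447 = (101708/3)*447 = 15154492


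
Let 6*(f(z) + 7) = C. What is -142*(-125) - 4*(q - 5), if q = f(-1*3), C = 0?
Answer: 17798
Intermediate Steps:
f(z) = -7 (f(z) = -7 + (⅙)*0 = -7 + 0 = -7)
q = -7
-142*(-125) - 4*(q - 5) = -142*(-125) - 4*(-7 - 5) = 17750 - 4*(-12) = 17750 + 48 = 17798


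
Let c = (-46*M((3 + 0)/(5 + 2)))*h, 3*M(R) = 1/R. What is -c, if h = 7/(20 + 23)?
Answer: 2254/387 ≈ 5.8243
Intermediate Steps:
M(R) = 1/(3*R) (M(R) = (1/R)/3 = 1/(3*R))
h = 7/43 ≈ 0.16279
c = -2254/387 (c = -46/(3*((3 + 0)/(5 + 2)))*(7/43) = -46/(3*(3/7))*(7/43) = -46/(3*(3*(⅐)))*(7/43) = -46/(3*3/7)*(7/43) = -46*7/(3*3)*(7/43) = -46*7/9*(7/43) = -322/9*7/43 = -2254/387 ≈ -5.8243)
-c = -1*(-2254/387) = 2254/387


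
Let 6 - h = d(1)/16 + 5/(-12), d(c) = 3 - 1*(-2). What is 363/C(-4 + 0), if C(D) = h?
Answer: 17424/293 ≈ 59.468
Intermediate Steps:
d(c) = 5 (d(c) = 3 + 2 = 5)
h = 293/48 (h = 6 - (5/16 + 5/(-12)) = 6 - (5*(1/16) + 5*(-1/12)) = 6 - (5/16 - 5/12) = 6 - 1*(-5/48) = 6 + 5/48 = 293/48 ≈ 6.1042)
C(D) = 293/48
363/C(-4 + 0) = 363/(293/48) = 363*(48/293) = 17424/293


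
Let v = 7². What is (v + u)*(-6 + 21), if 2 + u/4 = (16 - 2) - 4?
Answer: 1215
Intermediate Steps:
v = 49
u = 32 (u = -8 + 4*((16 - 2) - 4) = -8 + 4*(14 - 4) = -8 + 4*10 = -8 + 40 = 32)
(v + u)*(-6 + 21) = (49 + 32)*(-6 + 21) = 81*15 = 1215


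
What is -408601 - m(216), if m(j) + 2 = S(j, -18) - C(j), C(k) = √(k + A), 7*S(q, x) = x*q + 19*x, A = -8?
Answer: -2855963/7 + 4*√13 ≈ -4.0798e+5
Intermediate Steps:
S(q, x) = 19*x/7 + q*x/7 (S(q, x) = (x*q + 19*x)/7 = (q*x + 19*x)/7 = (19*x + q*x)/7 = 19*x/7 + q*x/7)
C(k) = √(-8 + k) (C(k) = √(k - 8) = √(-8 + k))
m(j) = -356/7 - √(-8 + j) - 18*j/7 (m(j) = -2 + ((⅐)*(-18)*(19 + j) - √(-8 + j)) = -2 + ((-342/7 - 18*j/7) - √(-8 + j)) = -2 + (-342/7 - √(-8 + j) - 18*j/7) = -356/7 - √(-8 + j) - 18*j/7)
-408601 - m(216) = -408601 - (-356/7 - √(-8 + 216) - 18/7*216) = -408601 - (-356/7 - √208 - 3888/7) = -408601 - (-356/7 - 4*√13 - 3888/7) = -408601 - (-4244/7 - 4*√13) = -408601 + (4244/7 + 4*√13) = -2855963/7 + 4*√13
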